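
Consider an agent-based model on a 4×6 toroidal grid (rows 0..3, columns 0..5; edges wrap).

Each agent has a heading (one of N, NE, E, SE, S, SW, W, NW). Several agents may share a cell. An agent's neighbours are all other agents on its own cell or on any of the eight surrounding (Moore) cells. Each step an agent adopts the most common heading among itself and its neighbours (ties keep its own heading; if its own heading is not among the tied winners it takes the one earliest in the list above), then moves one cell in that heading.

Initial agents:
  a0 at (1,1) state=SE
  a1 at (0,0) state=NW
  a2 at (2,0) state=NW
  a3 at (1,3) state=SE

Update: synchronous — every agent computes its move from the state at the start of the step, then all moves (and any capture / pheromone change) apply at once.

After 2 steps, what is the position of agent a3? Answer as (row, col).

(1, 3)

t=1: a0@(0,0):NW a1@(3,5):NW a2@(1,5):NW a3@(2,4):SE
t=2: a0@(3,5):NW a1@(2,4):NW a2@(0,4):NW a3@(1,3):NW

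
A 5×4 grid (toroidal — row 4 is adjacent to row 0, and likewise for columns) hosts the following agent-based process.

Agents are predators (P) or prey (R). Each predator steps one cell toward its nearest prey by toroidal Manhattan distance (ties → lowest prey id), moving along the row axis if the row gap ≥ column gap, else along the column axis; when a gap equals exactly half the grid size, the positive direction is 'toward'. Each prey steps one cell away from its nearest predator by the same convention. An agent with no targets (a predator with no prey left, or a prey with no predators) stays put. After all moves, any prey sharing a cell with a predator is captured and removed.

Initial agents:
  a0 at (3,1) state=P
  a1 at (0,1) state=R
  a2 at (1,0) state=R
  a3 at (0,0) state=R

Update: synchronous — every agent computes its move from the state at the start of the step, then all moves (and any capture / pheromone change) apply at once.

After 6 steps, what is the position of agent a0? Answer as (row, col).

(4, 1)

t=1: a0@(4,1):P a1@(1,1):R a2@(0,0):R a3@(1,0):R
t=2: a0@(0,1):P a1@(2,1):R a2@(1,0):R a3@(2,0):R
t=3: a0@(1,1):P a1@(3,1):R a2@(2,0):R a3@(3,0):R
t=4: a0@(2,1):P a1@(4,1):R a2@(3,0):R a3@(4,0):R
t=5: a0@(3,1):P a1@(0,1):R a2@(4,0):R a3@(0,0):R
t=6: a0@(4,1):P a1@(1,1):R a2@(0,0):R a3@(1,0):R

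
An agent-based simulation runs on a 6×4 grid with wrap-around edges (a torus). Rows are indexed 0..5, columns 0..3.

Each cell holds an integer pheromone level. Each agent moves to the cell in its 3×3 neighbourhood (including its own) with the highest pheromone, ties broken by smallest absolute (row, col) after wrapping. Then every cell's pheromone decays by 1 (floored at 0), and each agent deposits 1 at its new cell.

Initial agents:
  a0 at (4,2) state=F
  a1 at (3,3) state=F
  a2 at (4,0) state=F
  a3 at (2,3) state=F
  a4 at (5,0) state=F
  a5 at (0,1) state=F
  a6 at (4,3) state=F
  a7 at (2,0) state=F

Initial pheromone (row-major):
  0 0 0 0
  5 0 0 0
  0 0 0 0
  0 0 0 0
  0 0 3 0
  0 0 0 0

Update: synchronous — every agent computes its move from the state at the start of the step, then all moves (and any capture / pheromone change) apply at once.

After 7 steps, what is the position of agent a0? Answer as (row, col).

t=1: a0@(4,2) a1@(4,2) a2@(3,0) a3@(1,0) a4@(0,0) a5@(1,0) a6@(4,2) a7@(1,0) | pheromone: 1 0 0 0 / 7 0 0 0 / 0 0 0 0 / 1 0 0 0 / 0 0 5 0 / 0 0 0 0
t=2: a0@(4,2) a1@(4,2) a2@(3,0) a3@(1,0) a4@(1,0) a5@(1,0) a6@(4,2) a7@(1,0) | pheromone: 0 0 0 0 / 10 0 0 0 / 0 0 0 0 / 1 0 0 0 / 0 0 7 0 / 0 0 0 0
t=3: a0@(4,2) a1@(4,2) a2@(3,0) a3@(1,0) a4@(1,0) a5@(1,0) a6@(4,2) a7@(1,0) | pheromone: 0 0 0 0 / 13 0 0 0 / 0 0 0 0 / 1 0 0 0 / 0 0 9 0 / 0 0 0 0
t=4: a0@(4,2) a1@(4,2) a2@(3,0) a3@(1,0) a4@(1,0) a5@(1,0) a6@(4,2) a7@(1,0) | pheromone: 0 0 0 0 / 16 0 0 0 / 0 0 0 0 / 1 0 0 0 / 0 0 11 0 / 0 0 0 0
t=5: a0@(4,2) a1@(4,2) a2@(3,0) a3@(1,0) a4@(1,0) a5@(1,0) a6@(4,2) a7@(1,0) | pheromone: 0 0 0 0 / 19 0 0 0 / 0 0 0 0 / 1 0 0 0 / 0 0 13 0 / 0 0 0 0
t=6: a0@(4,2) a1@(4,2) a2@(3,0) a3@(1,0) a4@(1,0) a5@(1,0) a6@(4,2) a7@(1,0) | pheromone: 0 0 0 0 / 22 0 0 0 / 0 0 0 0 / 1 0 0 0 / 0 0 15 0 / 0 0 0 0
t=7: a0@(4,2) a1@(4,2) a2@(3,0) a3@(1,0) a4@(1,0) a5@(1,0) a6@(4,2) a7@(1,0) | pheromone: 0 0 0 0 / 25 0 0 0 / 0 0 0 0 / 1 0 0 0 / 0 0 17 0 / 0 0 0 0

(4, 2)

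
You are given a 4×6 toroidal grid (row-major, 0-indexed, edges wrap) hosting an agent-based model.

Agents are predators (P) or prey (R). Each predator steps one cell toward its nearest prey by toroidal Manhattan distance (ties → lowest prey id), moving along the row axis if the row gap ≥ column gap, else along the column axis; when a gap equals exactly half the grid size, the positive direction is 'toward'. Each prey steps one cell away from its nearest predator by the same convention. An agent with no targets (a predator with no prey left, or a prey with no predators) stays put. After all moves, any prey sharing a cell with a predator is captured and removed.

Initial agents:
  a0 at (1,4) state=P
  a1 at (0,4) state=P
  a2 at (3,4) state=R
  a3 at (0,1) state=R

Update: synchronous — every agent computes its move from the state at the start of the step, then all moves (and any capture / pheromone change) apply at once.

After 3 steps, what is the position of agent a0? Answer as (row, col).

t=1: a0@(2,4):P a1@(3,4):P a3@(0,0):R
t=2: a0@(3,4):P a1@(3,5):P a3@(0,1):R
t=3: a0@(3,5):P a1@(3,0):P a3@(0,2):R

(3, 5)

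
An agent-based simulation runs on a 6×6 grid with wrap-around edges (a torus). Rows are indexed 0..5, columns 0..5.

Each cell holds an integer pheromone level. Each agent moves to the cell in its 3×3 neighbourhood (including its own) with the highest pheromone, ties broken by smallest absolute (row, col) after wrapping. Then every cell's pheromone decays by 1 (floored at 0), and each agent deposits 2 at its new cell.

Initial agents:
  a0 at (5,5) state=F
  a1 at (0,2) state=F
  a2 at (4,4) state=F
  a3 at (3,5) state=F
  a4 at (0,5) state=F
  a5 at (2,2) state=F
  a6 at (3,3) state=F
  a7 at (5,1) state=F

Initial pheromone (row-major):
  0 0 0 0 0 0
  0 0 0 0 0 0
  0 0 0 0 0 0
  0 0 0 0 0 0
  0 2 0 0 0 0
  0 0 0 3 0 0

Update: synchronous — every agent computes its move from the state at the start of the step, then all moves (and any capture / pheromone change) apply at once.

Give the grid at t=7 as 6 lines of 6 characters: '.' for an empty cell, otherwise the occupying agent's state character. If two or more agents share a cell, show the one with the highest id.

F.....
......
......
......
.F....
...F..

t=1: a0@(0,0) a1@(5,3) a2@(5,3) a3@(2,0) a4@(0,0) a5@(1,1) a6@(2,2) a7@(4,1) | pheromone: 4 0 0 0 0 0 / 0 2 0 0 0 0 / 2 0 2 0 0 0 / 0 0 0 0 0 0 / 0 3 0 0 0 0 / 0 0 0 6 0 0
t=2: a0@(0,0) a1@(5,3) a2@(5,3) a3@(1,1) a4@(0,0) a5@(0,0) a6@(1,1) a7@(4,1) | pheromone: 9 0 0 0 0 0 / 0 5 0 0 0 0 / 1 0 1 0 0 0 / 0 0 0 0 0 0 / 0 4 0 0 0 0 / 0 0 0 9 0 0
t=3: a0@(0,0) a1@(5,3) a2@(5,3) a3@(0,0) a4@(0,0) a5@(0,0) a6@(0,0) a7@(4,1) | pheromone: 18 0 0 0 0 0 / 0 4 0 0 0 0 / 0 0 0 0 0 0 / 0 0 0 0 0 0 / 0 5 0 0 0 0 / 0 0 0 12 0 0
t=4: a0@(0,0) a1@(5,3) a2@(5,3) a3@(0,0) a4@(0,0) a5@(0,0) a6@(0,0) a7@(4,1) | pheromone: 27 0 0 0 0 0 / 0 3 0 0 0 0 / 0 0 0 0 0 0 / 0 0 0 0 0 0 / 0 6 0 0 0 0 / 0 0 0 15 0 0
t=5: a0@(0,0) a1@(5,3) a2@(5,3) a3@(0,0) a4@(0,0) a5@(0,0) a6@(0,0) a7@(4,1) | pheromone: 36 0 0 0 0 0 / 0 2 0 0 0 0 / 0 0 0 0 0 0 / 0 0 0 0 0 0 / 0 7 0 0 0 0 / 0 0 0 18 0 0
t=6: a0@(0,0) a1@(5,3) a2@(5,3) a3@(0,0) a4@(0,0) a5@(0,0) a6@(0,0) a7@(4,1) | pheromone: 45 0 0 0 0 0 / 0 1 0 0 0 0 / 0 0 0 0 0 0 / 0 0 0 0 0 0 / 0 8 0 0 0 0 / 0 0 0 21 0 0
t=7: a0@(0,0) a1@(5,3) a2@(5,3) a3@(0,0) a4@(0,0) a5@(0,0) a6@(0,0) a7@(4,1) | pheromone: 54 0 0 0 0 0 / 0 0 0 0 0 0 / 0 0 0 0 0 0 / 0 0 0 0 0 0 / 0 9 0 0 0 0 / 0 0 0 24 0 0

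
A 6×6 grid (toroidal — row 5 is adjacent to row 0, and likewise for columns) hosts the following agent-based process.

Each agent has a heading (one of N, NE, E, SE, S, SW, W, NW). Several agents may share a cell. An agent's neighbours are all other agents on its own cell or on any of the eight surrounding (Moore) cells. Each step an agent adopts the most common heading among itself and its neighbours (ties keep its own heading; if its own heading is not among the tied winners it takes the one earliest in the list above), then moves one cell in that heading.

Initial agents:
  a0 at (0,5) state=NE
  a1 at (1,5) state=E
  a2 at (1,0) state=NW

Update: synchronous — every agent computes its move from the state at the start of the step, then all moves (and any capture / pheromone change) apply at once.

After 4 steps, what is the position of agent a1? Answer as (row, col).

t=1: a0@(5,0):NE a1@(1,0):E a2@(0,5):NW
t=2: a0@(4,1):NE a1@(1,1):E a2@(5,4):NW
t=3: a0@(3,2):NE a1@(1,2):E a2@(4,3):NW
t=4: a0@(2,3):NE a1@(1,3):E a2@(3,2):NW

(1, 3)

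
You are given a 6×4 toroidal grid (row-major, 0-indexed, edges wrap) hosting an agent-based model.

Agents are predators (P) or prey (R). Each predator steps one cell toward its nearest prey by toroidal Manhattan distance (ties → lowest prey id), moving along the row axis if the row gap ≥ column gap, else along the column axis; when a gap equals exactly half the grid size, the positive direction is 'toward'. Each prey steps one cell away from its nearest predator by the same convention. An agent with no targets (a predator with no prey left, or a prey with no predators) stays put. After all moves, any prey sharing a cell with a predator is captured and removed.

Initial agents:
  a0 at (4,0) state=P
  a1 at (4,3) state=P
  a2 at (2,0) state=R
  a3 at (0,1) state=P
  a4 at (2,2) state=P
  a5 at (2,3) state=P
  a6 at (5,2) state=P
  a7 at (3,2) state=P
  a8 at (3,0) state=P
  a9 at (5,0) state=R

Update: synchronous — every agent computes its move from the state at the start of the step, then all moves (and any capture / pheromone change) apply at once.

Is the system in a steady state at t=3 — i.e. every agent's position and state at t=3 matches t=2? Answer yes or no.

no

t=1: a0@(5,0):P a1@(5,3):P a2@(2,1):R a3@(5,1):P a4@(2,3):P a5@(2,0):P a6@(5,3):P a7@(3,3):P a8@(2,0):P a9@(0,0):R
t=2: a0@(0,0):P a1@(0,3):P a2@(2,2):R a3@(0,1):P a4@(2,0):P a5@(2,1):P a6@(0,3):P a7@(3,0):P a8@(2,1):P a9@(1,0):R
t=3: a0@(1,0):P a1@(1,3):P a2@(2,3):R a3@(1,1):P a4@(1,0):P a5@(2,2):P a6@(1,3):P a7@(2,0):P a8@(2,2):P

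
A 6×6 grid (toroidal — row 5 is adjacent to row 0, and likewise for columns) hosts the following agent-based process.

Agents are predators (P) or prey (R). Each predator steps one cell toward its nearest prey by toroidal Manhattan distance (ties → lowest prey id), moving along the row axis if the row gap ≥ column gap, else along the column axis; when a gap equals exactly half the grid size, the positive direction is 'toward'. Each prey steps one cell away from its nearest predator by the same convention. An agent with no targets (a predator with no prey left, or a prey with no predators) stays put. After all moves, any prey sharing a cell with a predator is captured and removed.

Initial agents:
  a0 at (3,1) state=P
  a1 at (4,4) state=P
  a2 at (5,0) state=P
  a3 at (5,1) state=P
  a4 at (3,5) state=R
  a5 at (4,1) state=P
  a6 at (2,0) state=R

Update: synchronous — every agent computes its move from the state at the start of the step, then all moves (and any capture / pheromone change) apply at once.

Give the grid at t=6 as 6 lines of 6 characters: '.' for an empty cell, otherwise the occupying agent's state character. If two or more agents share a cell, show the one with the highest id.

t=1: a0@(3,0):P a1@(3,4):P a2@(4,0):P a3@(4,1):P a5@(4,0):P a6@(1,0):R
t=2: a0@(2,0):P a1@(2,4):P a2@(5,0):P a3@(5,1):P a5@(5,0):P a6@(0,0):R
t=3: a0@(1,0):P a1@(1,4):P a2@(0,0):P a3@(0,1):P a5@(0,0):P
t=4: (unchanged — steady state)

PP....
P...P.
......
......
......
......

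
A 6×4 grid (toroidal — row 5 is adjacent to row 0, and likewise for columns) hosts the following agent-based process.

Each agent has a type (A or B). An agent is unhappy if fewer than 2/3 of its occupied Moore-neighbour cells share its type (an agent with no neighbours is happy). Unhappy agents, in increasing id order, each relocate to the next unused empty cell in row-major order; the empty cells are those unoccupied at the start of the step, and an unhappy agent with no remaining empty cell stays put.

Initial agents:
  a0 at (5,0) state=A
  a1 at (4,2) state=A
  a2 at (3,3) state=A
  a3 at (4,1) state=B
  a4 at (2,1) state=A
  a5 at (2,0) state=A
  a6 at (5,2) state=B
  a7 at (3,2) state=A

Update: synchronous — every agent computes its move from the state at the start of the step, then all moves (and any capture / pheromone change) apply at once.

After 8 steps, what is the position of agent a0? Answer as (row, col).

(0, 2)

t=1: a0@(0,0):A a1@(0,1):A a2@(3,3):A a3@(0,2):B a4@(2,1):A a5@(2,0):A a6@(0,3):B a7@(3,2):A
t=2: a0@(1,0):A a1@(1,1):A a2@(3,3):A a3@(1,2):B a4@(2,1):A a5@(2,0):A a6@(1,3):B a7@(3,2):A
t=3: a0@(1,0):A a1@(1,1):A a2@(3,3):A a3@(0,0):B a4@(2,1):A a5@(2,0):A a6@(0,1):B a7@(3,2):A
t=4: a0@(0,2):A a1@(0,3):A a2@(3,3):A a3@(1,2):B a4@(2,1):A a5@(2,0):A a6@(1,3):B a7@(3,2):A
t=5: a0@(0,0):A a1@(0,1):A a2@(3,3):A a3@(1,0):B a4@(2,1):A a5@(2,0):A a6@(1,1):B a7@(3,2):A
t=6: a0@(0,2):A a1@(0,3):A a2@(3,3):A a3@(1,2):B a4@(1,3):A a5@(2,2):A a6@(2,3):B a7@(3,2):A
t=7: a0@(0,2):A a1@(0,3):A a2@(3,3):A a3@(0,0):B a4@(0,1):A a5@(1,0):A a6@(1,1):B a7@(3,2):A
t=8: a0@(0,2):A a1@(0,3):A a2@(3,3):A a3@(1,2):B a4@(1,3):A a5@(2,0):A a6@(2,1):B a7@(3,2):A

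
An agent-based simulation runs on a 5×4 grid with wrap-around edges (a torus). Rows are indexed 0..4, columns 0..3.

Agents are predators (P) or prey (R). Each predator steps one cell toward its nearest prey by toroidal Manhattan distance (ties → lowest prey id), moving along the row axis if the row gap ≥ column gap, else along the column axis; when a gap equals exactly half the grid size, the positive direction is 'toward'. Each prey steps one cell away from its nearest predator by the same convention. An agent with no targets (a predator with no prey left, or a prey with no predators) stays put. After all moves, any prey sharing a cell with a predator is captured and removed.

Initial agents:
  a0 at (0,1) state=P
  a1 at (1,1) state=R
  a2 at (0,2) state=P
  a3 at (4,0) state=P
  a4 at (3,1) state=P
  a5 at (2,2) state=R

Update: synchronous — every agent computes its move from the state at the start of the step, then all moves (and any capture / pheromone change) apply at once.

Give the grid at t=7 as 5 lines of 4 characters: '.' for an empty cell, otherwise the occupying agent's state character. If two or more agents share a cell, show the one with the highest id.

....
....
.PP.
.P..
..R.

t=1: a0@(1,1):P a2@(1,2):P a3@(0,0):P a4@(2,1):P a5@(3,2):R
t=2: a0@(2,1):P a2@(2,2):P a3@(4,0):P a4@(3,1):P a5@(4,2):R
t=3: a0@(3,1):P a2@(3,2):P a3@(4,1):P a4@(4,1):P a5@(0,2):R
t=4: a0@(4,1):P a2@(4,2):P a3@(0,1):P a4@(0,1):P a5@(1,2):R
t=5: a0@(0,1):P a2@(0,2):P a3@(1,1):P a4@(1,1):P a5@(2,2):R
t=6: a0@(1,1):P a2@(1,2):P a3@(2,1):P a4@(2,1):P a5@(3,2):R
t=7: a0@(2,1):P a2@(2,2):P a3@(3,1):P a4@(3,1):P a5@(4,2):R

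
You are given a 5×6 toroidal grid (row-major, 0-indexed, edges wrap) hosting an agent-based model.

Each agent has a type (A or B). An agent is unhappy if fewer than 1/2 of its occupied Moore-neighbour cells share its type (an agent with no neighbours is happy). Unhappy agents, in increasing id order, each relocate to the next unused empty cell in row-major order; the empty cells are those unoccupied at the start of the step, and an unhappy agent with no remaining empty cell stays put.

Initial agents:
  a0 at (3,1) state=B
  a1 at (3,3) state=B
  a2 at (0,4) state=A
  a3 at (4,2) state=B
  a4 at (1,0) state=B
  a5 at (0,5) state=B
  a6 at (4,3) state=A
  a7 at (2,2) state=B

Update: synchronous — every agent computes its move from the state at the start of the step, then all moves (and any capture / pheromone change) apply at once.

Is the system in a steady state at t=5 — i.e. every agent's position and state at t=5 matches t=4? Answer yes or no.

t=1: a0@(3,1):B a1@(3,3):B a2@(0,4):A a3@(4,2):B a4@(1,0):B a5@(0,5):B a6@(0,0):A a7@(2,2):B
t=2: a0@(3,1):B a1@(3,3):B a2@(0,1):A a3@(4,2):B a4@(1,0):B a5@(0,2):B a6@(0,3):A a7@(2,2):B
t=3: a0@(3,1):B a1@(3,3):B a2@(0,0):A a3@(4,2):B a4@(0,4):B a5@(0,5):B a6@(1,1):A a7@(2,2):B
t=4: (unchanged — steady state)

yes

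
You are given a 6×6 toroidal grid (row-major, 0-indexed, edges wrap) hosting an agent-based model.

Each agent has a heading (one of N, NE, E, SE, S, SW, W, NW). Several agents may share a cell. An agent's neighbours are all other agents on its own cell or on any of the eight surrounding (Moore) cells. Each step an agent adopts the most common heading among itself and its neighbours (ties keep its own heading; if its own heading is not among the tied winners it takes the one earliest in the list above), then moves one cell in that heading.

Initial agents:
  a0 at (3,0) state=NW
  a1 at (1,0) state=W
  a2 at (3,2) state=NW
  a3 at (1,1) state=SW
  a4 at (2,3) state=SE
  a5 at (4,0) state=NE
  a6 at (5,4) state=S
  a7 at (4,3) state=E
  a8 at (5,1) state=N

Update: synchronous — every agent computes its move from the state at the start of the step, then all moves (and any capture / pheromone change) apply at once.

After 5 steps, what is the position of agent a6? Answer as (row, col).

(4, 1)

t=1: a0@(2,5):NW a1@(1,5):W a2@(2,1):NW a3@(2,0):SW a4@(3,4):SE a5@(3,1):NE a6@(0,4):S a7@(4,4):E a8@(4,1):N
t=2: a0@(1,4):NW a1@(1,4):W a2@(1,0):NW a3@(1,5):NW a4@(4,5):SE a5@(2,2):NE a6@(1,4):S a7@(4,5):E a8@(3,1):N
t=3: a0@(0,3):NW a1@(0,3):NW a2@(0,5):NW a3@(0,4):NW a4@(5,0):SE a5@(1,3):NE a6@(0,3):NW a7@(4,0):E a8@(2,1):N
t=4: a0@(5,2):NW a1@(5,2):NW a2@(5,4):NW a3@(5,3):NW a4@(0,1):SE a5@(0,2):NW a6@(5,2):NW a7@(4,1):E a8@(1,1):N
t=5: a0@(4,1):NW a1@(4,1):NW a2@(4,3):NW a3@(4,2):NW a4@(5,0):NW a5@(5,1):NW a6@(4,1):NW a7@(3,0):NW a8@(0,1):N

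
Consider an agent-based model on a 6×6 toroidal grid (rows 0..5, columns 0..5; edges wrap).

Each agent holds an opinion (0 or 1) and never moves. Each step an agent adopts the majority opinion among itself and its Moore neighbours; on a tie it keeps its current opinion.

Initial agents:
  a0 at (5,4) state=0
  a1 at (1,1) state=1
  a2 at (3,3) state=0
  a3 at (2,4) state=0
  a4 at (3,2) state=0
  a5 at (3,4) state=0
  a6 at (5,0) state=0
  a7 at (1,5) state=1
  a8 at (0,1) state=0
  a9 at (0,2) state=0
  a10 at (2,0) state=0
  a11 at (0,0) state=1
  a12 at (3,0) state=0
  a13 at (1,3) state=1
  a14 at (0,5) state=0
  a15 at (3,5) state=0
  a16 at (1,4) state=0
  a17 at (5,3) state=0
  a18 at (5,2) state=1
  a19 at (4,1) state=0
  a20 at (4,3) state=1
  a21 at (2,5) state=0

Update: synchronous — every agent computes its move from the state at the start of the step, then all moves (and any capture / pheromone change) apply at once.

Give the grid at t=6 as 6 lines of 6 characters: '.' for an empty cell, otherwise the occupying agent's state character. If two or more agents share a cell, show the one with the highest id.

t=1: a0@(5,4):0 a1@(1,1):0 a2@(3,3):0 a3@(2,4):0 a4@(3,2):0 a5@(3,4):0 a6@(5,0):0 a7@(1,5):0 a8@(0,1):0 a9@(0,2):0 a10@(2,0):0 a11@(0,0):1 a12@(3,0):0 a13@(1,3):0 a14@(0,5):0 a15@(3,5):0 a16@(1,4):0 a17@(5,3):0 a18@(5,2):0 a19@(4,1):0 a20@(4,3):0 a21@(2,5):0
t=2: a0@(5,4):0 a1@(1,1):0 a2@(3,3):0 a3@(2,4):0 a4@(3,2):0 a5@(3,4):0 a6@(5,0):0 a7@(1,5):0 a8@(0,1):0 a9@(0,2):0 a10@(2,0):0 a11@(0,0):0 a12@(3,0):0 a13@(1,3):0 a14@(0,5):0 a15@(3,5):0 a16@(1,4):0 a17@(5,3):0 a18@(5,2):0 a19@(4,1):0 a20@(4,3):0 a21@(2,5):0
t=3: (unchanged — steady state)

000..0
.0.000
0...00
0.0000
.0.0..
0.000.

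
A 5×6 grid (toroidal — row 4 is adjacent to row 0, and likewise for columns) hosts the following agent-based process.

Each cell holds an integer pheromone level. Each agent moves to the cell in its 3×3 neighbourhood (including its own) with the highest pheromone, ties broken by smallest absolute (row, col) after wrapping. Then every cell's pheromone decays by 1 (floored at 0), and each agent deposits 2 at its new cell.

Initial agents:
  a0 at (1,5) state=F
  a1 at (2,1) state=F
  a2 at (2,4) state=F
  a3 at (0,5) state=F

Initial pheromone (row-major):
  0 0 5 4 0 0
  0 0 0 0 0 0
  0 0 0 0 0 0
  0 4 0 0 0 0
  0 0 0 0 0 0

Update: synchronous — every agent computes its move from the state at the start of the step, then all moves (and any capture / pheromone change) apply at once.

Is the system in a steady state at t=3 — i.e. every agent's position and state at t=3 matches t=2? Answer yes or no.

yes

t=1: a0@(0,0) a1@(3,1) a2@(1,3) a3@(0,0) | pheromone: 4 0 4 3 0 0 / 0 0 0 2 0 0 / 0 0 0 0 0 0 / 0 5 0 0 0 0 / 0 0 0 0 0 0
t=2: a0@(0,0) a1@(3,1) a2@(0,2) a3@(0,0) | pheromone: 7 0 5 2 0 0 / 0 0 0 1 0 0 / 0 0 0 0 0 0 / 0 6 0 0 0 0 / 0 0 0 0 0 0
t=3: a0@(0,0) a1@(3,1) a2@(0,2) a3@(0,0) | pheromone: 10 0 6 1 0 0 / 0 0 0 0 0 0 / 0 0 0 0 0 0 / 0 7 0 0 0 0 / 0 0 0 0 0 0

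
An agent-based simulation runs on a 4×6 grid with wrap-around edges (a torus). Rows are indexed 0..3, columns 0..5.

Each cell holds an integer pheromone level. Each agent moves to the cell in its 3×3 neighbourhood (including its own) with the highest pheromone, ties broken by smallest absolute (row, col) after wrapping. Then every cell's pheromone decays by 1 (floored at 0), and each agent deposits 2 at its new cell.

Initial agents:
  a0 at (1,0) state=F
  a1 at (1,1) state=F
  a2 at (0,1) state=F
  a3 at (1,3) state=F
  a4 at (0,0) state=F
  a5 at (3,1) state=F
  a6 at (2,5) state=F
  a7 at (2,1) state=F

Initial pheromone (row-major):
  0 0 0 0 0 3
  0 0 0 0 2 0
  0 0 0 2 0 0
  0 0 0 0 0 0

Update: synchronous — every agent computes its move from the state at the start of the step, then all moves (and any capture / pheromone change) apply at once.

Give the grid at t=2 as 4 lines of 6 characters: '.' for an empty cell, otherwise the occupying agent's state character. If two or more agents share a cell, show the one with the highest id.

t=1: a0@(0,5) a1@(0,0) a2@(0,0) a3@(1,4) a4@(0,5) a5@(0,0) a6@(1,4) a7@(1,0) | pheromone: 6 0 0 0 0 6 / 2 0 0 0 5 0 / 0 0 0 1 0 0 / 0 0 0 0 0 0
t=2: a0@(0,0) a1@(0,0) a2@(0,0) a3@(0,5) a4@(0,0) a5@(0,0) a6@(0,5) a7@(0,0) | pheromone: 17 0 0 0 0 9 / 1 0 0 0 4 0 / 0 0 0 0 0 0 / 0 0 0 0 0 0

F....F
......
......
......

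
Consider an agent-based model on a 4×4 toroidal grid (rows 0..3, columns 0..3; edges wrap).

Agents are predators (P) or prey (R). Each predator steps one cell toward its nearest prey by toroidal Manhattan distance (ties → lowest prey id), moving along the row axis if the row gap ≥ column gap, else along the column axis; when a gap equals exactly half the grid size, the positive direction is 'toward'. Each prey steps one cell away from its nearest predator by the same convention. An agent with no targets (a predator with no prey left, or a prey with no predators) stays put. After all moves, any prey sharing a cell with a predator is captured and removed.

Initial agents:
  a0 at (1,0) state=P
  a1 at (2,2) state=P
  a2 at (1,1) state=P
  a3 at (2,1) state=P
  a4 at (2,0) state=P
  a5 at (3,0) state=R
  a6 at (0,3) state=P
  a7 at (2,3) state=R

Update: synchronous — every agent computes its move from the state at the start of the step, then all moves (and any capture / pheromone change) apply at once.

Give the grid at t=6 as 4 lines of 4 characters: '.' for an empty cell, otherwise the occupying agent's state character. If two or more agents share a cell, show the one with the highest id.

PP.P
R...
....
PP.P

t=1: a0@(2,0):P a1@(2,3):P a2@(2,1):P a3@(3,1):P a4@(3,0):P a5@(0,0):R a6@(3,3):P
t=2: a0@(3,0):P a1@(3,3):P a2@(3,1):P a3@(0,1):P a4@(0,0):P a5@(1,0):R a6@(0,3):P
t=3: a0@(0,0):P a1@(0,3):P a2@(0,1):P a3@(1,1):P a4@(1,0):P a5@(2,0):R a6@(1,3):P
t=4: a0@(1,0):P a1@(1,3):P a2@(1,1):P a3@(2,1):P a4@(2,0):P a5@(3,0):R a6@(2,3):P
t=5: a0@(2,0):P a1@(2,3):P a2@(2,1):P a3@(3,1):P a4@(3,0):P a5@(0,0):R a6@(3,3):P
t=6: a0@(3,0):P a1@(3,3):P a2@(3,1):P a3@(0,1):P a4@(0,0):P a5@(1,0):R a6@(0,3):P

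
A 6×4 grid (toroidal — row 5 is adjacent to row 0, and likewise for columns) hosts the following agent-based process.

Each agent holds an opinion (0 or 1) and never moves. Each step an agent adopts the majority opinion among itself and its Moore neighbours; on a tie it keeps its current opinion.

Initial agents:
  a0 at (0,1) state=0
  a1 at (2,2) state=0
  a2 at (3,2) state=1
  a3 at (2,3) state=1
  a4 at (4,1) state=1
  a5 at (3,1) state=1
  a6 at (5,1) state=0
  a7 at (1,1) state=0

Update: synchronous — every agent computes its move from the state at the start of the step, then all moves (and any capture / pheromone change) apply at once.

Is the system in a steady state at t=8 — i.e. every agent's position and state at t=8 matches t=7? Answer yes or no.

t=1: a0@(0,1):0 a1@(2,2):1 a2@(3,2):1 a3@(2,3):1 a4@(4,1):1 a5@(3,1):1 a6@(5,1):0 a7@(1,1):0
t=2: (unchanged — steady state)

yes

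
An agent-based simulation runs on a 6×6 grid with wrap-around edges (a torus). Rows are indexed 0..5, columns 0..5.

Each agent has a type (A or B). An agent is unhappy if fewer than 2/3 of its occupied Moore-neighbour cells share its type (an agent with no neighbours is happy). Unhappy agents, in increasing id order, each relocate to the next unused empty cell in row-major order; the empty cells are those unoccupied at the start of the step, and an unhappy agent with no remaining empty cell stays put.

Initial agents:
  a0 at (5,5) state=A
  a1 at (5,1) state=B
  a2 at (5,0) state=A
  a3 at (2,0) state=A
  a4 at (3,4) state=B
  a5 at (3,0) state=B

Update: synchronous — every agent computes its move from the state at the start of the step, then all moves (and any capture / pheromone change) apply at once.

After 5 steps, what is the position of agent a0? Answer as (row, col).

t=1: a0@(5,5):A a1@(0,0):B a2@(0,1):A a3@(0,2):A a4@(3,4):B a5@(0,3):B
t=2: a0@(0,4):A a1@(0,5):B a2@(1,0):A a3@(1,1):A a4@(3,4):B a5@(1,2):B
t=3: a0@(0,0):A a1@(0,1):B a2@(0,2):A a3@(0,3):A a4@(3,4):B a5@(1,3):B
t=4: a0@(0,4):A a1@(0,5):B a2@(1,0):A a3@(1,1):A a4@(3,4):B a5@(1,2):B
t=5: a0@(0,0):A a1@(0,1):B a2@(0,2):A a3@(0,3):A a4@(3,4):B a5@(1,3):B

(0, 0)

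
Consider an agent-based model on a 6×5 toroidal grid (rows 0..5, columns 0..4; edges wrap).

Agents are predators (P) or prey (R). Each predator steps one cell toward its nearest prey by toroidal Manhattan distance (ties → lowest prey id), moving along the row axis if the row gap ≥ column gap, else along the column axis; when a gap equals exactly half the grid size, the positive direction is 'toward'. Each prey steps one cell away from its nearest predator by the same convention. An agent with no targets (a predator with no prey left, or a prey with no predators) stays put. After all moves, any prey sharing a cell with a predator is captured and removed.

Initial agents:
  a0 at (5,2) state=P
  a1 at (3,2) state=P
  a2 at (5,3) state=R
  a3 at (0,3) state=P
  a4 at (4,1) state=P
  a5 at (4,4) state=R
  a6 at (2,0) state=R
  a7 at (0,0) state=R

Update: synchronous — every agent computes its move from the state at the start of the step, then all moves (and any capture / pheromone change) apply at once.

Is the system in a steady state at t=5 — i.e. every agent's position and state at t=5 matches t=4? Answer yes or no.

no

t=1: a0@(5,3):P a1@(4,2):P a2@(5,4):R a3@(5,3):P a4@(4,0):P a5@(4,3):R a6@(2,4):R a7@(0,1):R
t=2: a0@(5,4):P a1@(4,3):P a3@(5,4):P a4@(5,0):P a5@(3,3):R a6@(1,4):R a7@(0,0):R
t=3: a0@(0,4):P a1@(3,3):P a3@(0,4):P a4@(0,0):P a5@(2,3):R a6@(2,4):R a7@(1,0):R
t=4: a0@(1,4):P a1@(2,3):P a3@(1,4):P a4@(1,0):P a5@(1,3):R a6@(3,4):R a7@(2,0):R
t=5: a0@(1,3):P a1@(1,3):P a3@(1,3):P a4@(2,0):P a5@(1,2):R a6@(4,4):R a7@(3,0):R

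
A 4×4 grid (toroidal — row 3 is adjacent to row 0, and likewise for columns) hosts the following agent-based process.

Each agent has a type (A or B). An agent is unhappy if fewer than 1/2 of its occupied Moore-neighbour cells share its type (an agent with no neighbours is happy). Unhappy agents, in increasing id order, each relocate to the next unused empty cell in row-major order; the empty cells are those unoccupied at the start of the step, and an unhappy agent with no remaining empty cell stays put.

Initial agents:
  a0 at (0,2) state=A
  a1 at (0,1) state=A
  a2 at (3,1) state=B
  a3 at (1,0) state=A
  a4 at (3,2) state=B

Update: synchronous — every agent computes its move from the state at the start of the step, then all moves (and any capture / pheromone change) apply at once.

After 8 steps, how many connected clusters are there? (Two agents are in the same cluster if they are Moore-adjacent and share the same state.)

2

t=1: a0@(0,0):A a1@(0,1):A a2@(0,3):B a3@(1,0):A a4@(1,1):B
t=2: a0@(0,0):A a1@(0,1):A a2@(0,2):B a3@(1,0):A a4@(1,2):B
t=3: (unchanged — steady state)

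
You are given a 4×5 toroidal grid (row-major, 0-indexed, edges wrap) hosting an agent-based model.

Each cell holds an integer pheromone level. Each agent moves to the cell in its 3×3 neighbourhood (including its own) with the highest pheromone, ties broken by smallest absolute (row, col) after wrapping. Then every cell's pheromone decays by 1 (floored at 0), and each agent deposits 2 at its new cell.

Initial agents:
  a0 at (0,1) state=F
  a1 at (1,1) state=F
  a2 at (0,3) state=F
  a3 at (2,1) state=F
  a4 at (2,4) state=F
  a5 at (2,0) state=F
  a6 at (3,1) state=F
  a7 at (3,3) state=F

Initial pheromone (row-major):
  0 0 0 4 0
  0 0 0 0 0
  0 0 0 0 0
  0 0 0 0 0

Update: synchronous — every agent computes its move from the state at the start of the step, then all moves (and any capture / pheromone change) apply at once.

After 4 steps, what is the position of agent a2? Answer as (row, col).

t=1: a0@(0,0) a1@(0,0) a2@(0,3) a3@(1,0) a4@(1,0) a5@(1,0) a6@(0,0) a7@(0,3) | pheromone: 6 0 0 7 0 / 6 0 0 0 0 / 0 0 0 0 0 / 0 0 0 0 0
t=2: a0@(0,0) a1@(0,0) a2@(0,3) a3@(0,0) a4@(0,0) a5@(0,0) a6@(0,0) a7@(0,3) | pheromone: 17 0 0 10 0 / 5 0 0 0 0 / 0 0 0 0 0 / 0 0 0 0 0
t=3: a0@(0,0) a1@(0,0) a2@(0,3) a3@(0,0) a4@(0,0) a5@(0,0) a6@(0,0) a7@(0,3) | pheromone: 28 0 0 13 0 / 4 0 0 0 0 / 0 0 0 0 0 / 0 0 0 0 0
t=4: a0@(0,0) a1@(0,0) a2@(0,3) a3@(0,0) a4@(0,0) a5@(0,0) a6@(0,0) a7@(0,3) | pheromone: 39 0 0 16 0 / 3 0 0 0 0 / 0 0 0 0 0 / 0 0 0 0 0

(0, 3)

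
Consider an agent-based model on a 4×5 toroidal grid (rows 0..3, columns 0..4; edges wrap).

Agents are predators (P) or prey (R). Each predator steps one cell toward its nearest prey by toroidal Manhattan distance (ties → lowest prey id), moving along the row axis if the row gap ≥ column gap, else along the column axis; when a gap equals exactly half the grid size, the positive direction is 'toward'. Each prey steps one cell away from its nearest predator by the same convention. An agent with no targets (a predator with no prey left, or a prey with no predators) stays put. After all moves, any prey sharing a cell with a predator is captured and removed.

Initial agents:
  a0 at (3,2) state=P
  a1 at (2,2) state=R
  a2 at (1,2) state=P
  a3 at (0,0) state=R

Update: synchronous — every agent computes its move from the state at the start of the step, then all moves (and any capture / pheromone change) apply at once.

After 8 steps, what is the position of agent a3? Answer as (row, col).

t=1: a0@(2,2):P a1@(1,2):R a2@(2,2):P a3@(0,4):R
t=2: a0@(1,2):P a1@(0,2):R a2@(1,2):P a3@(3,4):R
t=3: a0@(0,2):P a1@(3,2):R a2@(0,2):P a3@(2,4):R
t=4: a0@(3,2):P a1@(2,2):R a2@(3,2):P a3@(1,4):R
t=5: a0@(2,2):P a1@(1,2):R a2@(2,2):P a3@(0,4):R
t=6: a0@(1,2):P a1@(0,2):R a2@(1,2):P a3@(3,4):R
t=7: a0@(0,2):P a1@(3,2):R a2@(0,2):P a3@(2,4):R
t=8: a0@(3,2):P a1@(2,2):R a2@(3,2):P a3@(1,4):R

(1, 4)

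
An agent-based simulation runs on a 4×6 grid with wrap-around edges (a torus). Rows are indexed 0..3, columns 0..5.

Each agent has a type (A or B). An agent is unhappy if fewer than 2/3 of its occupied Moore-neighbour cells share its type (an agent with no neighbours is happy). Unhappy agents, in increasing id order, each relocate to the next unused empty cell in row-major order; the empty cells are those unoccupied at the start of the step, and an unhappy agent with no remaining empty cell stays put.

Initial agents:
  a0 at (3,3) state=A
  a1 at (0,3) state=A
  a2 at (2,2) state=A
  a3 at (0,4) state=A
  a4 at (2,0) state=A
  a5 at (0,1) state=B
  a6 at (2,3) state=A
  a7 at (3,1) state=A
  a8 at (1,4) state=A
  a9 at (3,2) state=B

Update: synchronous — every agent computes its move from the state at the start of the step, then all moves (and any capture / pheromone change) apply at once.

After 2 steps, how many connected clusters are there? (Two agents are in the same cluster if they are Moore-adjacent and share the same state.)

t=1: a0@(3,3):A a1@(0,3):A a2@(2,2):A a3@(0,4):A a4@(2,0):A a5@(0,0):B a6@(2,3):A a7@(0,2):A a8@(1,4):A a9@(0,5):B
t=2: a0@(3,3):A a1@(0,3):A a2@(2,2):A a3@(0,4):A a4@(2,0):A a5@(0,0):B a6@(2,3):A a7@(0,2):A a8@(1,4):A a9@(0,1):B

3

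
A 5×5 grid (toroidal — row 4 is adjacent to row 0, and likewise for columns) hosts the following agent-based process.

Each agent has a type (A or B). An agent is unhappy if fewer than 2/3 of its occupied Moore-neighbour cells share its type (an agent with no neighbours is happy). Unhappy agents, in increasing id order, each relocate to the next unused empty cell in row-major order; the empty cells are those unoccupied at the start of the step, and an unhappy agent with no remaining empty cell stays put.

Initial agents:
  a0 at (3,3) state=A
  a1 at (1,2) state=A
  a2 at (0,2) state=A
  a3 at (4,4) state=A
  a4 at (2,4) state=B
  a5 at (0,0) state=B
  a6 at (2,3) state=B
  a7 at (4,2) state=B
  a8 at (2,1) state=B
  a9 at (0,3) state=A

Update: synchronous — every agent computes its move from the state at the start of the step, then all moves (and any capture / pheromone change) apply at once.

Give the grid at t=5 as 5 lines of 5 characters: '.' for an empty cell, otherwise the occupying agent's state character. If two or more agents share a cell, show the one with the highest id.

t=1: a0@(0,1):A a1@(0,4):A a2@(0,2):A a3@(4,4):A a4@(1,0):B a5@(1,1):B a6@(1,3):B a7@(1,4):B a8@(2,0):B a9@(0,3):A
t=2: a0@(0,0):A a1@(1,2):A a2@(2,1):A a3@(4,4):A a4@(2,2):B a5@(2,3):B a6@(2,4):B a7@(3,0):B a8@(2,0):B a9@(3,1):A
t=3: a0@(0,0):A a1@(0,1):A a2@(0,2):A a3@(0,3):A a4@(0,4):B a5@(2,3):B a6@(2,4):B a7@(1,0):B a8@(1,1):B a9@(1,3):A
t=4: a0@(1,2):A a1@(1,4):A a2@(0,2):A a3@(0,3):A a4@(2,0):B a5@(2,1):B a6@(2,4):B a7@(2,2):B a8@(3,0):B a9@(3,1):A
t=5: a0@(0,0):A a1@(0,1):A a2@(0,2):A a3@(0,3):A a4@(0,4):B a5@(1,0):B a6@(2,4):B a7@(1,1):B a8@(3,0):B a9@(1,3):A

AAAAB
BB.A.
....B
B....
.....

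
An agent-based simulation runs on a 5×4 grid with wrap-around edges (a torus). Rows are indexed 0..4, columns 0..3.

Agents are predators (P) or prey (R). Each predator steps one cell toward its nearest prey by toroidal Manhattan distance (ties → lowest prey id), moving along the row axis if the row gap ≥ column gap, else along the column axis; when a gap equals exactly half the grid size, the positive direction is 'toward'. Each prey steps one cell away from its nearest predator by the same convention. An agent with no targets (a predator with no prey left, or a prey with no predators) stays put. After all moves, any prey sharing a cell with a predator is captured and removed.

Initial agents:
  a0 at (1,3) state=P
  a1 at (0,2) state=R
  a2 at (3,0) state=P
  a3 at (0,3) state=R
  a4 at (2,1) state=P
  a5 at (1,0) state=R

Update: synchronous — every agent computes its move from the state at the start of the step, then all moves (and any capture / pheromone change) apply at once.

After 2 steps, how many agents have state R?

2

t=1: a0@(0,3):P a1@(4,2):R a2@(2,0):P a3@(4,3):R a4@(1,1):P
t=2: a0@(4,3):P a1@(3,2):R a2@(3,0):P a3@(3,3):R a4@(0,1):P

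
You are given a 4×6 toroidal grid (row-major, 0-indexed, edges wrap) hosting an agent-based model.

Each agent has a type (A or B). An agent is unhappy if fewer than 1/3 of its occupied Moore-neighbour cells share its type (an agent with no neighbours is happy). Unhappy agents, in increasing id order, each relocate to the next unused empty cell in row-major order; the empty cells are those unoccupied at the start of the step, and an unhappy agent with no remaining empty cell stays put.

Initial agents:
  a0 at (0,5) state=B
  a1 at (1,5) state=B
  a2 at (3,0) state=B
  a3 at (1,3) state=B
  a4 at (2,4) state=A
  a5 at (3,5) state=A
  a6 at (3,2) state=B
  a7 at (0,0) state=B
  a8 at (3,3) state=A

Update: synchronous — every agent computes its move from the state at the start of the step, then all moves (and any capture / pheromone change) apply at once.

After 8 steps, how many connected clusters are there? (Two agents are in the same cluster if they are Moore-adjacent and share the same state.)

2

t=1: a0@(0,5):B a1@(1,5):B a2@(3,0):B a3@(0,1):B a4@(2,4):A a5@(0,2):A a6@(0,3):B a7@(0,0):B a8@(3,3):A
t=2: a0@(0,5):B a1@(1,5):B a2@(3,0):B a3@(0,1):B a4@(2,4):A a5@(0,2):A a6@(0,4):B a7@(0,0):B a8@(3,3):A
t=3: (unchanged — steady state)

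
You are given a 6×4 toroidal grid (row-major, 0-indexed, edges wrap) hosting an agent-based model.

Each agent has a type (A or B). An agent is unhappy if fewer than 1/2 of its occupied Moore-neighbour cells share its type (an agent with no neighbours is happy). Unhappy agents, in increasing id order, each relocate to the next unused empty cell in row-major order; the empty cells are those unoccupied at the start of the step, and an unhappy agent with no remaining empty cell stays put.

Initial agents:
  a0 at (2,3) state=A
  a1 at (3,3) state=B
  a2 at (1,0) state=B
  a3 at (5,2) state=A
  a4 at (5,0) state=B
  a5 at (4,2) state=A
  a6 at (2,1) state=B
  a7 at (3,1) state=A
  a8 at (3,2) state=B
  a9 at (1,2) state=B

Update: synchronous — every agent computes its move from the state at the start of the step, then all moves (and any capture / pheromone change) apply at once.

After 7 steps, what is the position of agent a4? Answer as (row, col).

t=1: a0@(0,0):A a1@(0,1):B a2@(1,0):B a3@(5,2):A a4@(5,0):B a5@(4,2):A a6@(2,1):B a7@(0,2):A a8@(0,3):B a9@(1,2):B
t=2: a0@(1,1):A a1@(0,1):B a2@(1,0):B a3@(5,2):A a4@(5,0):B a5@(4,2):A a6@(2,1):B a7@(1,3):A a8@(0,3):B a9@(1,2):B
t=3: a0@(0,0):A a1@(0,1):B a2@(1,0):B a3@(0,2):A a4@(5,0):B a5@(4,2):A a6@(2,1):B a7@(2,0):A a8@(0,3):B a9@(1,2):B
t=4: a0@(1,1):A a1@(0,1):B a2@(1,0):B a3@(1,3):A a4@(5,0):B a5@(4,2):A a6@(2,1):B a7@(2,2):A a8@(0,3):B a9@(1,2):B
t=5: a0@(0,0):A a1@(0,1):B a2@(1,0):B a3@(0,2):A a4@(5,0):B a5@(4,2):A a6@(2,1):B a7@(2,2):A a8@(0,3):B a9@(1,2):B
t=6: a0@(1,1):A a1@(0,1):B a2@(1,0):B a3@(1,3):A a4@(5,0):B a5@(4,2):A a6@(2,1):B a7@(2,0):A a8@(0,3):B a9@(1,2):B
t=7: a0@(0,0):A a1@(0,1):B a2@(1,0):B a3@(0,2):A a4@(5,0):B a5@(4,2):A a6@(2,1):B a7@(2,0):A a8@(0,3):B a9@(1,2):B

(5, 0)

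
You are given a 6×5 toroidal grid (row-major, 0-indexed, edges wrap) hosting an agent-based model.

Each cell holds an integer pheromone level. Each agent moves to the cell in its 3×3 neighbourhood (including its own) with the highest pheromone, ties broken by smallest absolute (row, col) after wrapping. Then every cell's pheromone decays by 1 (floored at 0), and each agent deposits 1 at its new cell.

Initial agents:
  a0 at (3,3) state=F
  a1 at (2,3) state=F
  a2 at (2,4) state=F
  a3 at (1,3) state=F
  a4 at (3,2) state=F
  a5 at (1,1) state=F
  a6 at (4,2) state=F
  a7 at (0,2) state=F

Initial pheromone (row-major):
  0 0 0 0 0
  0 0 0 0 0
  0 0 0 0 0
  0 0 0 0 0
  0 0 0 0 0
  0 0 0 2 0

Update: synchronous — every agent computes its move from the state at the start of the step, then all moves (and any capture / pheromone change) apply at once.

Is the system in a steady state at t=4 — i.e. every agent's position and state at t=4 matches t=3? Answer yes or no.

t=1: a0@(2,2) a1@(1,2) a2@(1,0) a3@(0,2) a4@(2,1) a5@(0,0) a6@(5,3) a7@(5,3) | pheromone: 1 0 1 0 0 / 1 0 1 0 0 / 0 1 1 0 0 / 0 0 0 0 0 / 0 0 0 0 0 / 0 0 0 3 0
t=2: a0@(1,2) a1@(0,2) a2@(0,0) a3@(5,3) a4@(1,0) a5@(0,0) a6@(5,3) a7@(5,3) | pheromone: 2 0 1 0 0 / 1 0 1 0 0 / 0 0 0 0 0 / 0 0 0 0 0 / 0 0 0 0 0 / 0 0 0 5 0
t=3: a0@(0,2) a1@(5,3) a2@(0,0) a3@(5,3) a4@(0,0) a5@(0,0) a6@(5,3) a7@(5,3) | pheromone: 4 0 1 0 0 / 0 0 0 0 0 / 0 0 0 0 0 / 0 0 0 0 0 / 0 0 0 0 0 / 0 0 0 8 0
t=4: a0@(5,3) a1@(5,3) a2@(0,0) a3@(5,3) a4@(0,0) a5@(0,0) a6@(5,3) a7@(5,3) | pheromone: 6 0 0 0 0 / 0 0 0 0 0 / 0 0 0 0 0 / 0 0 0 0 0 / 0 0 0 0 0 / 0 0 0 12 0

no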